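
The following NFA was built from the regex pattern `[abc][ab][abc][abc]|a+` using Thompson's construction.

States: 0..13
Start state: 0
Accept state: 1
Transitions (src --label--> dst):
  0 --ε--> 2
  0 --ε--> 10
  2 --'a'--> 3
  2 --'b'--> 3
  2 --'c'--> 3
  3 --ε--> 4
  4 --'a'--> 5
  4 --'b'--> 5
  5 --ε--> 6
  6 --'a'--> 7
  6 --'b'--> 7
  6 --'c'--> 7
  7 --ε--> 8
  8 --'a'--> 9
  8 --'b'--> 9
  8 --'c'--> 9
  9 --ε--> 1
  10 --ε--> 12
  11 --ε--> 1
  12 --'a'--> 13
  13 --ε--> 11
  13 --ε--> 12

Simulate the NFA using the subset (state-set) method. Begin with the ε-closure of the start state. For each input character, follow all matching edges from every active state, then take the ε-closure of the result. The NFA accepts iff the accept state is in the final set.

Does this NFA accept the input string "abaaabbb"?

initial (ε-close {0}): {0,2,10,12}
'a' @ 1: {1,3,4,11,12,13}  ✓accept
'b' @ 2: {5,6}
'a' @ 3: {7,8}
'a' @ 4: {1,9}  ✓accept
'a' @ 5: {}  — state set empty
rest 'bbb' ignored (set empty)
end set {} — state 1 not in

Answer: REJECT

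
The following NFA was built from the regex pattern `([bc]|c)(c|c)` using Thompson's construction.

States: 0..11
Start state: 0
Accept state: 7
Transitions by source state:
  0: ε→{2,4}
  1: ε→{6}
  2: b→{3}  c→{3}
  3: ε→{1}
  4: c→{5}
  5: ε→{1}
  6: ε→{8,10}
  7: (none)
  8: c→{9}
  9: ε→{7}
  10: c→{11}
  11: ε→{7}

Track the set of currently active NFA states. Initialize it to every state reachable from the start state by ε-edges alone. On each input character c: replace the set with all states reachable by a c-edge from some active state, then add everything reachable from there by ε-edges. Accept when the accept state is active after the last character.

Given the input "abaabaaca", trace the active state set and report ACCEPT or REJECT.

Answer: REJECT

Trace:
initial (ε-close {0}): {0,2,4}
'a' @ 1: {}  — state set empty
rest 'baabaaca' ignored (set empty)
end set {} — state 7 not in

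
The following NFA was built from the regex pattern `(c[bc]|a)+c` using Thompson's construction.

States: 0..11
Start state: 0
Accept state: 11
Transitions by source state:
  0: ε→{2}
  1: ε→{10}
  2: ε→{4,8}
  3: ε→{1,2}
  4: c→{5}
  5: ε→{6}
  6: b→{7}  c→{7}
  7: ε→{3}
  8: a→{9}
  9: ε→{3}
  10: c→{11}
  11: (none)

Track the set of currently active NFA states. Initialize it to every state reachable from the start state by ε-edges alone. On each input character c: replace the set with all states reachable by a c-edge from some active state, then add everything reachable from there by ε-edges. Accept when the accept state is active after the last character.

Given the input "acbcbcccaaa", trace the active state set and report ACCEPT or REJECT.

Answer: REJECT

Derivation:
start: ε-closure({0}) = {0,2,4,8}
'a' @ 1: {1,2,3,4,8,9,10}
'c' @ 2: {5,6,11}  (accept∈set)
'b' @ 3: {1,2,3,4,7,8,10}
'c' @ 4: {5,6,11}  (accept∈set)
'b' @ 5: {1,2,3,4,7,8,10}
'c' @ 6: {5,6,11}  (accept∈set)
'c' @ 7: {1,2,3,4,7,8,10}
'c' @ 8: {5,6,11}  (accept∈set)
'a' @ 9: {}  — state set empty
rest 'aa' ignored (set empty)
final: {}; accept 11 not in set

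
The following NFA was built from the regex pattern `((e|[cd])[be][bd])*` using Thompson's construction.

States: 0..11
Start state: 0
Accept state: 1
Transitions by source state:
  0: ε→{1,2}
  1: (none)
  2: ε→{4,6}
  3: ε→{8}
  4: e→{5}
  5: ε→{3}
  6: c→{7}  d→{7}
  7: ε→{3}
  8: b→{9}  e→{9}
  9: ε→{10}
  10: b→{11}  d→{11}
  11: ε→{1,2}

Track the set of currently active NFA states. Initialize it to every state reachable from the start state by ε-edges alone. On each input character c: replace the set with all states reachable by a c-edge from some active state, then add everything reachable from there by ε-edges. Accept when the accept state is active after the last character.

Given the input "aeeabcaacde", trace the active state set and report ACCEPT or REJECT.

Answer: REJECT

Derivation:
initial (ε-close {0}): {0,1,2,4,6}
'a' @ 1: {}  — no active states
rest 'eeabcaacde' ignored (set empty)
end set {} — state 1 not in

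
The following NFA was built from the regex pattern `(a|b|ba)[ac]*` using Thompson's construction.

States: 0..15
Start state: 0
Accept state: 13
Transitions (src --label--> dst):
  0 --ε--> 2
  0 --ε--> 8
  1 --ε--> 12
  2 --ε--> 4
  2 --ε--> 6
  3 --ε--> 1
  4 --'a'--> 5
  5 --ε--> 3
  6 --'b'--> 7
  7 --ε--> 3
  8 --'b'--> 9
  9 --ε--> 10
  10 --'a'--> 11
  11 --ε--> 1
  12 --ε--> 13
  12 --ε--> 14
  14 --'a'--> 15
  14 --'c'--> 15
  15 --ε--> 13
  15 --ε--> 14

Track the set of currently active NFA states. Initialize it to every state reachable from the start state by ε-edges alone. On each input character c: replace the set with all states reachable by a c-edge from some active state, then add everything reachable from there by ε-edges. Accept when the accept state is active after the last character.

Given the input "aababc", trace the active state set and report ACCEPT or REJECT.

initial (ε-close {0}): {0,2,4,6,8}
'a' @ 1: {1,3,5,12,13,14}  ✓accept
'a' @ 2: {13,14,15}  ✓accept
'b' @ 3: {}  — state set empty
rest 'abc' ignored (set empty)
end set {} — state 13 not in

Answer: REJECT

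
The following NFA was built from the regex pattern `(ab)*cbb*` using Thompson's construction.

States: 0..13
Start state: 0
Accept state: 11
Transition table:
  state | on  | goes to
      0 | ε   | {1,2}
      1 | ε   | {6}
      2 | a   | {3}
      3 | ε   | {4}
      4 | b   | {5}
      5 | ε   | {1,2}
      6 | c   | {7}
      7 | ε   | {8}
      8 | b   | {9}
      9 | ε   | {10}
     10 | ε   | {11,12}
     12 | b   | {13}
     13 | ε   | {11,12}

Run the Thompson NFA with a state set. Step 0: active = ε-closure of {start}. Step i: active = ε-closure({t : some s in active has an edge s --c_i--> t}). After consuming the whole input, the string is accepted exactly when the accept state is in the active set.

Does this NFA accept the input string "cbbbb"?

initial (ε-close {0}): {0,1,2,6}
'c' @ 1: {7,8}
'b' @ 2: {9,10,11,12}  (accept∈set)
'b' @ 3: {11,12,13}  (accept∈set)
'b' @ 4: {11,12,13}  (accept∈set)
'b' @ 5: {11,12,13}  (accept∈set)
after full input: {11,12,13}  (accept=11 in)

Answer: ACCEPT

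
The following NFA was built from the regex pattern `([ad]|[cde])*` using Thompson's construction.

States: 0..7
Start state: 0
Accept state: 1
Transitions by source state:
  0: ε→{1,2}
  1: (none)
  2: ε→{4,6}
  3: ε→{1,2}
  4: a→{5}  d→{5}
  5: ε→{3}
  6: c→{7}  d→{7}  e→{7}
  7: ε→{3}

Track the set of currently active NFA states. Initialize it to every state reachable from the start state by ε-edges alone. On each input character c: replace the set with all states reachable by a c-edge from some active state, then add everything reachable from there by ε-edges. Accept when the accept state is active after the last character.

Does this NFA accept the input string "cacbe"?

start: ε-closure({0}) = {0,1,2,4,6}
'c' @ 1: {1,2,3,4,6,7}  (accept∈set)
'a' @ 2: {1,2,3,4,5,6}  (accept∈set)
'c' @ 3: {1,2,3,4,6,7}  (accept∈set)
'b' @ 4: {}  — no active states
rest 'e' ignored (set empty)
after full input: {}  (accept=1 not in)

Answer: REJECT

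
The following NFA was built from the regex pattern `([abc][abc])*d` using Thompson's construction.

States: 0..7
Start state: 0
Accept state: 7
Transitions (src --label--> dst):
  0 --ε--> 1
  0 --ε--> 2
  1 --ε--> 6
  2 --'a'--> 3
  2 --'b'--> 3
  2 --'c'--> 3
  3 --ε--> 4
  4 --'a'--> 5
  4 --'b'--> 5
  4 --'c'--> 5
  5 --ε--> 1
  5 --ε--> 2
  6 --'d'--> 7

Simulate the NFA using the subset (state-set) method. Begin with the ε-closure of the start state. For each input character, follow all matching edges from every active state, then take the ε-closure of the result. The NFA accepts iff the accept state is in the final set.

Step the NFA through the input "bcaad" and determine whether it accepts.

Answer: ACCEPT

Steps:
start: ε-closure({0}) = {0,1,2,6}
'b' @ 1: {3,4}
'c' @ 2: {1,2,5,6}
'a' @ 3: {3,4}
'a' @ 4: {1,2,5,6}
'd' @ 5: {7}  ✓accept
after full input: {7}  (accept=7 in)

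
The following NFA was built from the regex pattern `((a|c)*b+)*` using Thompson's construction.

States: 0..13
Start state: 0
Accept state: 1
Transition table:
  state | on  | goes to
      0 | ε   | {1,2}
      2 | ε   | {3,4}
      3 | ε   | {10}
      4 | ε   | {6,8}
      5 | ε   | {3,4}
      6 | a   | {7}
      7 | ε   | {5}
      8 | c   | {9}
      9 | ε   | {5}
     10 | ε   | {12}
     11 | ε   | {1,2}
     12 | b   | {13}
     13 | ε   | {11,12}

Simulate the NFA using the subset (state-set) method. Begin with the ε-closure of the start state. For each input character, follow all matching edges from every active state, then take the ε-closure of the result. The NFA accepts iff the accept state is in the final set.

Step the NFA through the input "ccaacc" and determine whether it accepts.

start: ε-closure({0}) = {0,1,2,3,4,6,8,10,12}
'c' @ 1: {3,4,5,6,8,9,10,12}
'c' @ 2: {3,4,5,6,8,9,10,12}
'a' @ 3: {3,4,5,6,7,8,10,12}
'a' @ 4: {3,4,5,6,7,8,10,12}
'c' @ 5: {3,4,5,6,8,9,10,12}
'c' @ 6: {3,4,5,6,8,9,10,12}
after full input: {3,4,5,6,8,9,10,12}  (accept=1 not in)

Answer: REJECT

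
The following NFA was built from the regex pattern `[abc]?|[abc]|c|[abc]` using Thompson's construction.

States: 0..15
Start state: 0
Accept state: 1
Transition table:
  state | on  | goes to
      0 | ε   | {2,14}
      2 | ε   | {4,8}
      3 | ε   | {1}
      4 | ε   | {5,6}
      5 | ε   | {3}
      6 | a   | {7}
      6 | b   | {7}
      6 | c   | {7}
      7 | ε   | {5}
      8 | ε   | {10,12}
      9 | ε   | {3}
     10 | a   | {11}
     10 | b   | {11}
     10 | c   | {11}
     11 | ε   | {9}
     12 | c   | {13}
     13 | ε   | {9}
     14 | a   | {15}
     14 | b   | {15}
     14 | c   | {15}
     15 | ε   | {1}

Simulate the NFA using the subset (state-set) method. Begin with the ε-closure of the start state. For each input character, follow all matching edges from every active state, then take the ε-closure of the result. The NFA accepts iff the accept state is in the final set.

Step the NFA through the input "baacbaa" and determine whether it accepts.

Answer: REJECT

Steps:
initial (ε-close {0}): {0,1,2,3,4,5,6,8,10,12,14}
'b' @ 1: {1,3,5,7,9,11,15}  (accept∈set)
'a' @ 2: {}  — dead — no transitions
rest 'acbaa' ignored (set empty)
final: {}; accept 1 not in set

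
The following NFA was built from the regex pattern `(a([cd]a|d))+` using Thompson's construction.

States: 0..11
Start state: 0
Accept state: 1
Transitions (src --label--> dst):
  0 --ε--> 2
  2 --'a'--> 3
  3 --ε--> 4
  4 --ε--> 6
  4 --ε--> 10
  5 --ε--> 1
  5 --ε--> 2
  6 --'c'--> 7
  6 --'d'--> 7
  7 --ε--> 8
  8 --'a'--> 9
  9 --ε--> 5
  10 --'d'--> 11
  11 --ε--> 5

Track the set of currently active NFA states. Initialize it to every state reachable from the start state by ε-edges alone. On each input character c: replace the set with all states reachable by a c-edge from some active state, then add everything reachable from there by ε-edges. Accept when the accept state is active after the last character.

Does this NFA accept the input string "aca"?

Answer: ACCEPT

Derivation:
initial (ε-close {0}): {0,2}
'a' @ 1: {3,4,6,10}
'c' @ 2: {7,8}
'a' @ 3: {1,2,5,9}  ✓accept
final: {1,2,5,9}; accept 1 in set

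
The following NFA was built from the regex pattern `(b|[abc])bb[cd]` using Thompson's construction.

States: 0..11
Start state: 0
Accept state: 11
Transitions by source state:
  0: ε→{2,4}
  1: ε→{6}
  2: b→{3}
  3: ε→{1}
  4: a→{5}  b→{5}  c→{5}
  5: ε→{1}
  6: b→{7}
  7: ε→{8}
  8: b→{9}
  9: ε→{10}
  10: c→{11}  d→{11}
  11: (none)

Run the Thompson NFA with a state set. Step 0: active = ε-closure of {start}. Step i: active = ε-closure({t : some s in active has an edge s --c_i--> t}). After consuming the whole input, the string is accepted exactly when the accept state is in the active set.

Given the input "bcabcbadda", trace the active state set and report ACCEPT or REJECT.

Answer: REJECT

Trace:
S₀ = ε-closure({0}) = {0,2,4}
'b' @ 1: {1,3,5,6}
'c' @ 2: {}  — dead — no transitions
rest 'abcbadda' ignored (set empty)
final: {}; accept 11 not in set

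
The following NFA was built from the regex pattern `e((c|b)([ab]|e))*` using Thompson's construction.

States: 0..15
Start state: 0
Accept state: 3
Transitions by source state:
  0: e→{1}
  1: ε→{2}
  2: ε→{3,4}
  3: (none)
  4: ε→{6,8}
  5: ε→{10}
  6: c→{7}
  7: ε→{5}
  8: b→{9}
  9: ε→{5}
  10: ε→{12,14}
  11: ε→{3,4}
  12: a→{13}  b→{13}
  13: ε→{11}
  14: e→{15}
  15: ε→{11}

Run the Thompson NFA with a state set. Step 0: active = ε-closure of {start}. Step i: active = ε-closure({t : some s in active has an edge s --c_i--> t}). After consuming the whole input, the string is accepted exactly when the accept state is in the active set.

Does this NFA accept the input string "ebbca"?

Answer: ACCEPT

Derivation:
S₀ = ε-closure({0}) = {0}
'e' @ 1: {1,2,3,4,6,8}  [accepting]
'b' @ 2: {5,9,10,12,14}
'b' @ 3: {3,4,6,8,11,13}  [accepting]
'c' @ 4: {5,7,10,12,14}
'a' @ 5: {3,4,6,8,11,13}  [accepting]
final: {3,4,6,8,11,13}; accept 3 in set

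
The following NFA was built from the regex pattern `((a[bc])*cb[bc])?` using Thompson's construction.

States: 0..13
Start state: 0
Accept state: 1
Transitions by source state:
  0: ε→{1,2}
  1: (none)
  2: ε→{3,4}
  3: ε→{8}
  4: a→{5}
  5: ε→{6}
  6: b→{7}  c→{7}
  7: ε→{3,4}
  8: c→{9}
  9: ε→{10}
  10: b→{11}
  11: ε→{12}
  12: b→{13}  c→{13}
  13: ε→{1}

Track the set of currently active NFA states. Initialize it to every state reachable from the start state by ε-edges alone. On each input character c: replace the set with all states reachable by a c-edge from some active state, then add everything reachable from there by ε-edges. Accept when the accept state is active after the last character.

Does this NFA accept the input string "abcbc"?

Answer: ACCEPT

Trace:
S₀ = ε-closure({0}) = {0,1,2,3,4,8}
'a' @ 1: {5,6}
'b' @ 2: {3,4,7,8}
'c' @ 3: {9,10}
'b' @ 4: {11,12}
'c' @ 5: {1,13}  ✓accept
final: {1,13}; accept 1 in set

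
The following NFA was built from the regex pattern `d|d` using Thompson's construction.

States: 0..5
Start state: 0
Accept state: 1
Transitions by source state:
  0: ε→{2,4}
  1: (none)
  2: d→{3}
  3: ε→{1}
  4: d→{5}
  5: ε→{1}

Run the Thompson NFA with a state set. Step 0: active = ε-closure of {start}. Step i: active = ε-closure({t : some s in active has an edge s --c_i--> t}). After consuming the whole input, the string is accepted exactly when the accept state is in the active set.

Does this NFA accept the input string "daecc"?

initial (ε-close {0}): {0,2,4}
'd' @ 1: {1,3,5}  [accepting]
'a' @ 2: {}  — no active states
rest 'ecc' ignored (set empty)
end set {} — state 1 not in

Answer: REJECT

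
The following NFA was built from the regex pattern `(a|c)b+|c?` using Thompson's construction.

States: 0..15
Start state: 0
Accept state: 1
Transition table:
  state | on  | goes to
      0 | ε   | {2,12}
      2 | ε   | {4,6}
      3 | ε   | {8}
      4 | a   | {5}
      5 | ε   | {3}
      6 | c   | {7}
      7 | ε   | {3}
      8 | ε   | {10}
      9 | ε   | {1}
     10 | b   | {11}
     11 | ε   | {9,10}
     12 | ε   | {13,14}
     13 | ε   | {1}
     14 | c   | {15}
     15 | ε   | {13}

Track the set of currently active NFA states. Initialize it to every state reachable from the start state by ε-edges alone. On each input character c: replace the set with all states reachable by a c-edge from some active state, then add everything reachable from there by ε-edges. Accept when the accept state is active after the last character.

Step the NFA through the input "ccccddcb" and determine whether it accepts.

Answer: REJECT

Trace:
S₀ = ε-closure({0}) = {0,1,2,4,6,12,13,14}
'c' @ 1: {1,3,7,8,10,13,15}  [accepting]
'c' @ 2: {}  — no active states
rest 'ccddcb' ignored (set empty)
end set {} — state 1 not in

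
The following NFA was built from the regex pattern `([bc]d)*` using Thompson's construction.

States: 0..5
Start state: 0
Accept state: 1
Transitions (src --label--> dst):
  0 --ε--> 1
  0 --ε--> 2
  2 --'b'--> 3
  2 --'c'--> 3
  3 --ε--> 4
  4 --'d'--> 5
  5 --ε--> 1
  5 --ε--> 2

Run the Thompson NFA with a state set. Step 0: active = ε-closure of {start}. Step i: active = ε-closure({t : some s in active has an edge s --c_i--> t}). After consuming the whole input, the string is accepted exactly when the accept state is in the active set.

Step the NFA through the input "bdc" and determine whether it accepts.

Answer: REJECT

Steps:
S₀ = ε-closure({0}) = {0,1,2}
'b' @ 1: {3,4}
'd' @ 2: {1,2,5}  (accept∈set)
'c' @ 3: {3,4}
end set {3,4} — state 1 not in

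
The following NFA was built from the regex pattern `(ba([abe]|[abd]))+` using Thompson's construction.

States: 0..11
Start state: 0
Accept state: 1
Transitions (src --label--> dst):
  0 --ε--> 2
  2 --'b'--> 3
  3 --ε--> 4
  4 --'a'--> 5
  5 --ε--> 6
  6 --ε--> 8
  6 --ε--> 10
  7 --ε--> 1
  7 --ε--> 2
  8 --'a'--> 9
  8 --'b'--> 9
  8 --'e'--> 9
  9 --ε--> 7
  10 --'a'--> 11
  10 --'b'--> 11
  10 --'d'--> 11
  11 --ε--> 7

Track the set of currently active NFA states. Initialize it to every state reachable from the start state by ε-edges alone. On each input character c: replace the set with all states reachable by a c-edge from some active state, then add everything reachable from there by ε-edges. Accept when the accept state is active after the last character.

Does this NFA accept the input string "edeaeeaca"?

Answer: REJECT

Trace:
S₀ = ε-closure({0}) = {0,2}
'e' @ 1: {}  — no active states
rest 'deaeeaca' ignored (set empty)
end set {} — state 1 not in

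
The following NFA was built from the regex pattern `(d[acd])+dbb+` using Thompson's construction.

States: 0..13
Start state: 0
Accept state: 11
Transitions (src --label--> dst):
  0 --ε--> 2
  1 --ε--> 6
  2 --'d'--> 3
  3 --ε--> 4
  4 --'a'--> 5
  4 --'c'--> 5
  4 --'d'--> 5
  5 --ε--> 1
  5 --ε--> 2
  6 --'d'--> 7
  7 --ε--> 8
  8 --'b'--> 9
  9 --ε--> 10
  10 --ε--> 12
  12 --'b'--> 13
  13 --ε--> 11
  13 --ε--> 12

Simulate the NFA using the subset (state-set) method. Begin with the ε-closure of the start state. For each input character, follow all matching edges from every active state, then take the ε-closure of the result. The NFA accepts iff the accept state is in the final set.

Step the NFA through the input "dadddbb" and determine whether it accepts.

Answer: ACCEPT

Derivation:
initial (ε-close {0}): {0,2}
'd' @ 1: {3,4}
'a' @ 2: {1,2,5,6}
'd' @ 3: {3,4,7,8}
'd' @ 4: {1,2,5,6}
'd' @ 5: {3,4,7,8}
'b' @ 6: {9,10,12}
'b' @ 7: {11,12,13}  (accept∈set)
end set {11,12,13} — state 11 in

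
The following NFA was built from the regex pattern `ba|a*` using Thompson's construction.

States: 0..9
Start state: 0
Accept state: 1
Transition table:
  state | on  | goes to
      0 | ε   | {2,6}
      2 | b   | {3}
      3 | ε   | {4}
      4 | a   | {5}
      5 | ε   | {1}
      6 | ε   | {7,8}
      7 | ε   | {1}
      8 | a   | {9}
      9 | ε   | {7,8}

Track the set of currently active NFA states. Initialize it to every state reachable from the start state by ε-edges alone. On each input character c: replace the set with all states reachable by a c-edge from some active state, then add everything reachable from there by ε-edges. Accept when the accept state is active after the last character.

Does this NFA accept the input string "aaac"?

Answer: REJECT

Steps:
start: ε-closure({0}) = {0,1,2,6,7,8}
'a' @ 1: {1,7,8,9}  ✓accept
'a' @ 2: {1,7,8,9}  ✓accept
'a' @ 3: {1,7,8,9}  ✓accept
'c' @ 4: {}  — state set empty
final: {}; accept 1 not in set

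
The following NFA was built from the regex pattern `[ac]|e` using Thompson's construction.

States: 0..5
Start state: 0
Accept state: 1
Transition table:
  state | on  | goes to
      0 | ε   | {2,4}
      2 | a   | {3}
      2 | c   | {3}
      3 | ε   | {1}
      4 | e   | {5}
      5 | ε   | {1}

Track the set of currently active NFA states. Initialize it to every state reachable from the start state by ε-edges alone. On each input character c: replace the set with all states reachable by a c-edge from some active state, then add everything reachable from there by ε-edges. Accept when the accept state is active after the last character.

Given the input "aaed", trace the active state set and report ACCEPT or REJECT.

Answer: REJECT

Trace:
S₀ = ε-closure({0}) = {0,2,4}
'a' @ 1: {1,3}  ✓accept
'a' @ 2: {}  — no active states
rest 'ed' ignored (set empty)
after full input: {}  (accept=1 not in)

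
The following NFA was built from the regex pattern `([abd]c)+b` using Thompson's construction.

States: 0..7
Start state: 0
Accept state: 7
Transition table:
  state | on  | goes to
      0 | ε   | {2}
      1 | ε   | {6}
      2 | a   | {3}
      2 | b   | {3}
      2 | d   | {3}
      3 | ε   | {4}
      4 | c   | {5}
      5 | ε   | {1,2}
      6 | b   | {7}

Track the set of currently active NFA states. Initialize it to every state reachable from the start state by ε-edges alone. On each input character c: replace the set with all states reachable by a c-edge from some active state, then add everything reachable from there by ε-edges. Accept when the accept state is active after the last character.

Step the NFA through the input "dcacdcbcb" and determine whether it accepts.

S₀ = ε-closure({0}) = {0,2}
'd' @ 1: {3,4}
'c' @ 2: {1,2,5,6}
'a' @ 3: {3,4}
'c' @ 4: {1,2,5,6}
'd' @ 5: {3,4}
'c' @ 6: {1,2,5,6}
'b' @ 7: {3,4,7}  ✓accept
'c' @ 8: {1,2,5,6}
'b' @ 9: {3,4,7}  ✓accept
after full input: {3,4,7}  (accept=7 in)

Answer: ACCEPT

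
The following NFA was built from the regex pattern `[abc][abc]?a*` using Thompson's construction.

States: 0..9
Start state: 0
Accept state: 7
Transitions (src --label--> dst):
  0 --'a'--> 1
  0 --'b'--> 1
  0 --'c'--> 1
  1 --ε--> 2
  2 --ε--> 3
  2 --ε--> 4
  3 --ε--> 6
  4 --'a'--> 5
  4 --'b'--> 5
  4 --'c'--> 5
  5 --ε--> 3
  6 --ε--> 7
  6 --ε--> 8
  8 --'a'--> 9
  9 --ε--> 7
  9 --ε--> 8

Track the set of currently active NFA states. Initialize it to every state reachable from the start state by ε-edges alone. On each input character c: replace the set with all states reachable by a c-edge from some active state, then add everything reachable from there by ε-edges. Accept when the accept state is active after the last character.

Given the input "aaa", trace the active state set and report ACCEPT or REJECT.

start: ε-closure({0}) = {0}
'a' @ 1: {1,2,3,4,6,7,8}  [accepting]
'a' @ 2: {3,5,6,7,8,9}  [accepting]
'a' @ 3: {7,8,9}  [accepting]
after full input: {7,8,9}  (accept=7 in)

Answer: ACCEPT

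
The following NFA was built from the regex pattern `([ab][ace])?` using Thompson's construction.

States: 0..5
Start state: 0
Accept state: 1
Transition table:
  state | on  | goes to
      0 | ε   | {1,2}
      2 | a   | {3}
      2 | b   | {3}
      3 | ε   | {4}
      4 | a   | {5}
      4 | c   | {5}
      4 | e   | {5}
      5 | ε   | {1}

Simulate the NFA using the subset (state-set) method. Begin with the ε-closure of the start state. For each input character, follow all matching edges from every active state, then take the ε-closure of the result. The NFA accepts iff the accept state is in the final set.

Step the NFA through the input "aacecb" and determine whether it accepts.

start: ε-closure({0}) = {0,1,2}
'a' @ 1: {3,4}
'a' @ 2: {1,5}  [accepting]
'c' @ 3: {}  — no active states
rest 'ecb' ignored (set empty)
after full input: {}  (accept=1 not in)

Answer: REJECT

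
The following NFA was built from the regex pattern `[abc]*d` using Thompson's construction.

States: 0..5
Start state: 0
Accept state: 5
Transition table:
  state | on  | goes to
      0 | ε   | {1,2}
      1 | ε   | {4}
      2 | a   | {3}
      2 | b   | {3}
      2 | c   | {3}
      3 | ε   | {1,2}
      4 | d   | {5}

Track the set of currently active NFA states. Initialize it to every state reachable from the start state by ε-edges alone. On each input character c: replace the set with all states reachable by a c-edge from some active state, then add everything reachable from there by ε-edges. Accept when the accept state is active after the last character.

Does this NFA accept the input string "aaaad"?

Answer: ACCEPT

Derivation:
start: ε-closure({0}) = {0,1,2,4}
'a' @ 1: {1,2,3,4}
'a' @ 2: {1,2,3,4}
'a' @ 3: {1,2,3,4}
'a' @ 4: {1,2,3,4}
'd' @ 5: {5}  [accepting]
final: {5}; accept 5 in set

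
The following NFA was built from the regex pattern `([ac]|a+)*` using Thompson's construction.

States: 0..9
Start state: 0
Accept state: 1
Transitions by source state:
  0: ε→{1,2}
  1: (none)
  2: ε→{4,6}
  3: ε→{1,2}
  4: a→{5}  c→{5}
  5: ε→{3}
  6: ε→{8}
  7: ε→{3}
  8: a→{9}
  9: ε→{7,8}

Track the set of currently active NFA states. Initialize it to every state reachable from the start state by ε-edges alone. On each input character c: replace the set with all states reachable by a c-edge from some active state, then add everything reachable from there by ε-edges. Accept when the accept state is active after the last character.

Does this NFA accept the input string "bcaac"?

Answer: REJECT

Trace:
initial (ε-close {0}): {0,1,2,4,6,8}
'b' @ 1: {}  — no active states
rest 'caac' ignored (set empty)
end set {} — state 1 not in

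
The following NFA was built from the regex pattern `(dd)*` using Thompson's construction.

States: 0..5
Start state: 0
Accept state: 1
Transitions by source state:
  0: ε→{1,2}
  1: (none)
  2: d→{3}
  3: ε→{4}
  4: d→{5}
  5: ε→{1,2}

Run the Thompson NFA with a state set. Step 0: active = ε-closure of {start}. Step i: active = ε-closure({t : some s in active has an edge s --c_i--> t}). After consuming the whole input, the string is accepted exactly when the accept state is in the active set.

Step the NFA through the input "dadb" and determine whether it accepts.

initial (ε-close {0}): {0,1,2}
'd' @ 1: {3,4}
'a' @ 2: {}  — no active states
rest 'db' ignored (set empty)
after full input: {}  (accept=1 not in)

Answer: REJECT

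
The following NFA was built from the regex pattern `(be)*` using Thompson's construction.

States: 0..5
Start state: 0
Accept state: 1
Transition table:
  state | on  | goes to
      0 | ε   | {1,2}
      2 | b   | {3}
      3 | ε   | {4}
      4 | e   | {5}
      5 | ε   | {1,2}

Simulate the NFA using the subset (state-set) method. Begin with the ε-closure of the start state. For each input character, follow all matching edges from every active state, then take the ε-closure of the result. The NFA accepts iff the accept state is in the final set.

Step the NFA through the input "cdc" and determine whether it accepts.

Answer: REJECT

Steps:
S₀ = ε-closure({0}) = {0,1,2}
'c' @ 1: {}  — state set empty
rest 'dc' ignored (set empty)
end set {} — state 1 not in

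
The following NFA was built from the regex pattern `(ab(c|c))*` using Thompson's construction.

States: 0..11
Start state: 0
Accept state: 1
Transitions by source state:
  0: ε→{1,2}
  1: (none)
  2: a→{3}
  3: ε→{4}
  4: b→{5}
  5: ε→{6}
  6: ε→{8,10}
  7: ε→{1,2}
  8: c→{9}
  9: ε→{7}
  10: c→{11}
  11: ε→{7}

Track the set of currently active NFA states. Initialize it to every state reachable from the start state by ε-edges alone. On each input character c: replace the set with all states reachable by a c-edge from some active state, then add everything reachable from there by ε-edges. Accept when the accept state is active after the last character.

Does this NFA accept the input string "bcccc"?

initial (ε-close {0}): {0,1,2}
'b' @ 1: {}  — dead — no transitions
rest 'cccc' ignored (set empty)
final: {}; accept 1 not in set

Answer: REJECT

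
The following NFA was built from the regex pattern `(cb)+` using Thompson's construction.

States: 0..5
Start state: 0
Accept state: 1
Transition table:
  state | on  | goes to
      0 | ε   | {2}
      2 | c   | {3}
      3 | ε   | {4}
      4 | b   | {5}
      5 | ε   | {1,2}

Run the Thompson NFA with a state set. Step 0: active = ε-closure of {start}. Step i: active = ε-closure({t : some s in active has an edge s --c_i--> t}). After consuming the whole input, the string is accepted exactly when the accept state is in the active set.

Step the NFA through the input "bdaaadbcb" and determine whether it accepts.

Answer: REJECT

Derivation:
initial (ε-close {0}): {0,2}
'b' @ 1: {}  — no active states
rest 'daaadbcb' ignored (set empty)
final: {}; accept 1 not in set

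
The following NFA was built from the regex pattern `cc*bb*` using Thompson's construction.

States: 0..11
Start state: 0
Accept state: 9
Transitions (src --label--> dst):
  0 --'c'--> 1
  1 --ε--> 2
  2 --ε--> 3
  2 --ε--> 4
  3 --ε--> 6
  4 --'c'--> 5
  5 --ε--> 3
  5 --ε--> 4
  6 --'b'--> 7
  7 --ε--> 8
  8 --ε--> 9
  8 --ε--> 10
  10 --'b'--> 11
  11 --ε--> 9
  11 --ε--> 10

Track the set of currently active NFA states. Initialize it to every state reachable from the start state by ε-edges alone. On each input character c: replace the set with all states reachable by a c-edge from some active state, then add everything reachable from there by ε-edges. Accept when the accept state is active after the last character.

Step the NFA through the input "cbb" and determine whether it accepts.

Answer: ACCEPT

Derivation:
initial (ε-close {0}): {0}
'c' @ 1: {1,2,3,4,6}
'b' @ 2: {7,8,9,10}  (accept∈set)
'b' @ 3: {9,10,11}  (accept∈set)
final: {9,10,11}; accept 9 in set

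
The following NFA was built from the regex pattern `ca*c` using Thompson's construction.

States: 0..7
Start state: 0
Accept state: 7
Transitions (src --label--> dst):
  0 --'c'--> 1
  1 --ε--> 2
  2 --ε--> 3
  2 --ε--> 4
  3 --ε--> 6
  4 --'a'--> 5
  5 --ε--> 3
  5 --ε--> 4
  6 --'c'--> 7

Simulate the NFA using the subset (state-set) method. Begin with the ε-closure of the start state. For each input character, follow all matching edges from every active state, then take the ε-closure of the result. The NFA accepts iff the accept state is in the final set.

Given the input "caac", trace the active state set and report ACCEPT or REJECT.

start: ε-closure({0}) = {0}
'c' @ 1: {1,2,3,4,6}
'a' @ 2: {3,4,5,6}
'a' @ 3: {3,4,5,6}
'c' @ 4: {7}  [accepting]
end set {7} — state 7 in

Answer: ACCEPT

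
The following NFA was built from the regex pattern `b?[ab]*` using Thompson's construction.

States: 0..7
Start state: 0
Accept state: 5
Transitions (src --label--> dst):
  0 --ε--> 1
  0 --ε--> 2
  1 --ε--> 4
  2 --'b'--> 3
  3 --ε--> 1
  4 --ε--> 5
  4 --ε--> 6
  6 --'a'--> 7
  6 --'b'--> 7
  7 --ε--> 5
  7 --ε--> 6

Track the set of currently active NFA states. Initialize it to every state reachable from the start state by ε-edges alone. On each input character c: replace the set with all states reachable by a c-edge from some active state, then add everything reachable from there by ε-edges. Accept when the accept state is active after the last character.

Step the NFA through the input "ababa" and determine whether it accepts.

start: ε-closure({0}) = {0,1,2,4,5,6}
'a' @ 1: {5,6,7}  (accept∈set)
'b' @ 2: {5,6,7}  (accept∈set)
'a' @ 3: {5,6,7}  (accept∈set)
'b' @ 4: {5,6,7}  (accept∈set)
'a' @ 5: {5,6,7}  (accept∈set)
end set {5,6,7} — state 5 in

Answer: ACCEPT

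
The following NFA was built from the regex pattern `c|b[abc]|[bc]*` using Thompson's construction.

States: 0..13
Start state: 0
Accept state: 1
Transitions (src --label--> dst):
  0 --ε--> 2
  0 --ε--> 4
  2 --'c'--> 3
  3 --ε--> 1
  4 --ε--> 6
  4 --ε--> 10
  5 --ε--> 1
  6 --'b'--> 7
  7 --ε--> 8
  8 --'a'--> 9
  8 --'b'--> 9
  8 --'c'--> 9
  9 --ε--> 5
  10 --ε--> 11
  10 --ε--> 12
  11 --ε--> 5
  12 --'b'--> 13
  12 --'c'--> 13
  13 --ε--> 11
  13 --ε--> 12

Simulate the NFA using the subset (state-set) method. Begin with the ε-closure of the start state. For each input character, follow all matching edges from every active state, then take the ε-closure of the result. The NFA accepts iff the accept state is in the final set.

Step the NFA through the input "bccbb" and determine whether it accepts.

S₀ = ε-closure({0}) = {0,1,2,4,5,6,10,11,12}
'b' @ 1: {1,5,7,8,11,12,13}  ✓accept
'c' @ 2: {1,5,9,11,12,13}  ✓accept
'c' @ 3: {1,5,11,12,13}  ✓accept
'b' @ 4: {1,5,11,12,13}  ✓accept
'b' @ 5: {1,5,11,12,13}  ✓accept
final: {1,5,11,12,13}; accept 1 in set

Answer: ACCEPT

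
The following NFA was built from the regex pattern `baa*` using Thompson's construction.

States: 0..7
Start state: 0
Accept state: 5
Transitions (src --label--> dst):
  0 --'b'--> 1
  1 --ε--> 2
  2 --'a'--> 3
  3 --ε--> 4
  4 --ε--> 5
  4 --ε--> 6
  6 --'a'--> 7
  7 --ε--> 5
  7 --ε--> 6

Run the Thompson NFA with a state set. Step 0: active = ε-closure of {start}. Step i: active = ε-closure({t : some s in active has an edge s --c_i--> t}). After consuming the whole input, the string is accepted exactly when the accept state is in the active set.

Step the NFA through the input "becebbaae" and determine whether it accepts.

Answer: REJECT

Steps:
initial (ε-close {0}): {0}
'b' @ 1: {1,2}
'e' @ 2: {}  — state set empty
rest 'cebbaae' ignored (set empty)
final: {}; accept 5 not in set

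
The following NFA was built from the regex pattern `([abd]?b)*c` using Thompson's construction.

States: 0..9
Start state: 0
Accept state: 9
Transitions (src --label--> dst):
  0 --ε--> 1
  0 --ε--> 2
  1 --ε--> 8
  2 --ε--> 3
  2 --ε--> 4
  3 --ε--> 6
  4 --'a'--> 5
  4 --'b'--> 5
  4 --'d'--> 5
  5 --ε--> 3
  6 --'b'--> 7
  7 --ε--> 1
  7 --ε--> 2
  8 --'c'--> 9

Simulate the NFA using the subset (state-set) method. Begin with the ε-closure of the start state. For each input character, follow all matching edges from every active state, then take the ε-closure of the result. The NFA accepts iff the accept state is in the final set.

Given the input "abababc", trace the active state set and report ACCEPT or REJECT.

initial (ε-close {0}): {0,1,2,3,4,6,8}
'a' @ 1: {3,5,6}
'b' @ 2: {1,2,3,4,6,7,8}
'a' @ 3: {3,5,6}
'b' @ 4: {1,2,3,4,6,7,8}
'a' @ 5: {3,5,6}
'b' @ 6: {1,2,3,4,6,7,8}
'c' @ 7: {9}  (accept∈set)
final: {9}; accept 9 in set

Answer: ACCEPT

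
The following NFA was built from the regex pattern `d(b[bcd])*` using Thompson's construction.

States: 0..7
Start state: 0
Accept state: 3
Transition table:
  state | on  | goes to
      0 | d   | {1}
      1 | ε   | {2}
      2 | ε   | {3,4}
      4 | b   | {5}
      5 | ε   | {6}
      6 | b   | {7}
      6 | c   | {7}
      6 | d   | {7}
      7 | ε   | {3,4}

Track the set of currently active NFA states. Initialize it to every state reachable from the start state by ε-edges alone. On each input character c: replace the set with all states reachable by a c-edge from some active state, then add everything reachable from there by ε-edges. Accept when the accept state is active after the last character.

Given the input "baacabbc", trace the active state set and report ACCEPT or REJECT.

start: ε-closure({0}) = {0}
'b' @ 1: {}  — dead — no transitions
rest 'aacabbc' ignored (set empty)
end set {} — state 3 not in

Answer: REJECT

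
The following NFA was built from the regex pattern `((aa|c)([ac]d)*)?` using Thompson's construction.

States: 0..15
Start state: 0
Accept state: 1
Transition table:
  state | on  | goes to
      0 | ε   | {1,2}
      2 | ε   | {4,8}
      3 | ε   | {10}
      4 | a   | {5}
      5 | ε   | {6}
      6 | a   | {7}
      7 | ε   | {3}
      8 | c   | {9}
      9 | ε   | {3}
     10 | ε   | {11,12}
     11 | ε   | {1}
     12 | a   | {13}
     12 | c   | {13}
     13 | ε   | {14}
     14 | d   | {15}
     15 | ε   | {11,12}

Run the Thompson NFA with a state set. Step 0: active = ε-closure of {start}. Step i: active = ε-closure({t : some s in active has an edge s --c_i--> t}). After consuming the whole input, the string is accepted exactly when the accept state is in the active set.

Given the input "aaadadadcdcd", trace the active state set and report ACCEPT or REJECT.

start: ε-closure({0}) = {0,1,2,4,8}
'a' @ 1: {5,6}
'a' @ 2: {1,3,7,10,11,12}  (accept∈set)
'a' @ 3: {13,14}
'd' @ 4: {1,11,12,15}  (accept∈set)
'a' @ 5: {13,14}
'd' @ 6: {1,11,12,15}  (accept∈set)
'a' @ 7: {13,14}
'd' @ 8: {1,11,12,15}  (accept∈set)
'c' @ 9: {13,14}
'd' @ 10: {1,11,12,15}  (accept∈set)
'c' @ 11: {13,14}
'd' @ 12: {1,11,12,15}  (accept∈set)
end set {1,11,12,15} — state 1 in

Answer: ACCEPT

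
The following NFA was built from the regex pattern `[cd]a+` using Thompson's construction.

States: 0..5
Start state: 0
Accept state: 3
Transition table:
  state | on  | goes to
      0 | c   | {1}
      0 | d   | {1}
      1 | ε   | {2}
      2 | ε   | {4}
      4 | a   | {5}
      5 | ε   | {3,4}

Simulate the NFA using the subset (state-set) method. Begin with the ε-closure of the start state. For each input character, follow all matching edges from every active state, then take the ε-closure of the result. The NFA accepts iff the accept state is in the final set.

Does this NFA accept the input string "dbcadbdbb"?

Answer: REJECT

Derivation:
start: ε-closure({0}) = {0}
'd' @ 1: {1,2,4}
'b' @ 2: {}  — state set empty
rest 'cadbdbb' ignored (set empty)
final: {}; accept 3 not in set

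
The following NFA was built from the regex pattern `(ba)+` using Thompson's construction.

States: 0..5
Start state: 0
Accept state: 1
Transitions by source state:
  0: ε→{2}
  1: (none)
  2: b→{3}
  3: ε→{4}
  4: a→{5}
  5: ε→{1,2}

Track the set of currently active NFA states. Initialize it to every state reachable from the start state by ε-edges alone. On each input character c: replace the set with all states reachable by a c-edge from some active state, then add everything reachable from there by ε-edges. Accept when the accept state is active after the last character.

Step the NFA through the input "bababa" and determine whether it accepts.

S₀ = ε-closure({0}) = {0,2}
'b' @ 1: {3,4}
'a' @ 2: {1,2,5}  [accepting]
'b' @ 3: {3,4}
'a' @ 4: {1,2,5}  [accepting]
'b' @ 5: {3,4}
'a' @ 6: {1,2,5}  [accepting]
final: {1,2,5}; accept 1 in set

Answer: ACCEPT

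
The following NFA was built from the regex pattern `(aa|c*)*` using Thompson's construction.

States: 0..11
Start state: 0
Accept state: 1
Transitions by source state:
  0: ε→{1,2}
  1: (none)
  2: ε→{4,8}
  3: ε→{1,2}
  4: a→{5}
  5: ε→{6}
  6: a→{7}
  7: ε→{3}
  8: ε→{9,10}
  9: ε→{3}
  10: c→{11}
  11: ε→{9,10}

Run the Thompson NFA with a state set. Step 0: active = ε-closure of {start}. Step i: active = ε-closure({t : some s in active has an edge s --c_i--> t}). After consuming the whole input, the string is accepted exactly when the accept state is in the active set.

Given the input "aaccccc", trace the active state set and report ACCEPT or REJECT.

initial (ε-close {0}): {0,1,2,3,4,8,9,10}
'a' @ 1: {5,6}
'a' @ 2: {1,2,3,4,7,8,9,10}  (accept∈set)
'c' @ 3: {1,2,3,4,8,9,10,11}  (accept∈set)
'c' @ 4: {1,2,3,4,8,9,10,11}  (accept∈set)
'c' @ 5: {1,2,3,4,8,9,10,11}  (accept∈set)
'c' @ 6: {1,2,3,4,8,9,10,11}  (accept∈set)
'c' @ 7: {1,2,3,4,8,9,10,11}  (accept∈set)
after full input: {1,2,3,4,8,9,10,11}  (accept=1 in)

Answer: ACCEPT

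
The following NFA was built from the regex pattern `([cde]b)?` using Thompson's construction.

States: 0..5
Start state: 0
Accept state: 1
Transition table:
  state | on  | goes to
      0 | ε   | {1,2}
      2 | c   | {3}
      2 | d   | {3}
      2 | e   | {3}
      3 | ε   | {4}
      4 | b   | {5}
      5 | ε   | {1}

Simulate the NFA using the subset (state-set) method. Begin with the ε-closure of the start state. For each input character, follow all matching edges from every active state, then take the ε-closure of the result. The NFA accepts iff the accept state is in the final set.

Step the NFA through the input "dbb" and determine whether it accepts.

Answer: REJECT

Derivation:
start: ε-closure({0}) = {0,1,2}
'd' @ 1: {3,4}
'b' @ 2: {1,5}  [accepting]
'b' @ 3: {}  — no active states
end set {} — state 1 not in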